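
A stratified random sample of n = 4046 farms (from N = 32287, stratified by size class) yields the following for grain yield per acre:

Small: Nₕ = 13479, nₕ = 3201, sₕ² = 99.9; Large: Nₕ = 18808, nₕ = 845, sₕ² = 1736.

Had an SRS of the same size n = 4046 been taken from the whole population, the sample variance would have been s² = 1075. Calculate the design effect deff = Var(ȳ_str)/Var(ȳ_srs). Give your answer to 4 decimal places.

Var(ȳ_str) = Σ Wₕ²(1−fₕ)sₕ²/nₕ with Wₕ = Nₕ/32287:
  Small: (13479/32287)²·(1−3201/13479)·99.9/3201 = 0.0041475412
  Large: (18808/32287)²·(1−845/18808)·1736/845 = 0.66582349
  → Var(ȳ_str) = 0.66997103.
Var(ȳ_srs) = (1 − 4046/32287)·1075/4046 = 0.23239938.
deff = 0.66997103 / 0.23239938 = 2.8828.

2.8828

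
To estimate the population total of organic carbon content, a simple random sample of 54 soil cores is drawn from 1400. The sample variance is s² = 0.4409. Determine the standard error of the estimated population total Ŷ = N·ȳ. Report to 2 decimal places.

124.04

Var(Ŷ) = N²·Var(ȳ) = N²·(1 − n/N)·s²/n.
f = 54/1400 = 0.03857143; Var(ȳ) = 0.96142857·0.4409/54 = 0.0078498862.
Var(Ŷ) = 1400² · 0.0078498862 = 15385.777.
SE(Ŷ) = √(15385.777) = 124.04.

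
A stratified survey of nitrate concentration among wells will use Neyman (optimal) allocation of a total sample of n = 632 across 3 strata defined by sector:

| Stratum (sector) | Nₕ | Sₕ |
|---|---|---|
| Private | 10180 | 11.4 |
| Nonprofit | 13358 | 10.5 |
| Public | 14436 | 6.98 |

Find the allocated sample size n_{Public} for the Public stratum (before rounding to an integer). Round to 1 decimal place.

178.3

Neyman allocation: nₕ = n·NₕSₕ / Σⱼ NⱼSⱼ.
Σ NⱼSⱼ = 10180·11.4 + 13358·10.5 + 14436·6.98 = 357074.28.
n_{Public} = 632·14436·6.98 / 357074.28 = 178.3.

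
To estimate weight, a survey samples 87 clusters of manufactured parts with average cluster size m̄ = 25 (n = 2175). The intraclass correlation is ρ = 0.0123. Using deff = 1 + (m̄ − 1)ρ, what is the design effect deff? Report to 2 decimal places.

1.30

deff = 1 + (25 − 1)·0.0123 = 1 + 0.2952 = 1.2952.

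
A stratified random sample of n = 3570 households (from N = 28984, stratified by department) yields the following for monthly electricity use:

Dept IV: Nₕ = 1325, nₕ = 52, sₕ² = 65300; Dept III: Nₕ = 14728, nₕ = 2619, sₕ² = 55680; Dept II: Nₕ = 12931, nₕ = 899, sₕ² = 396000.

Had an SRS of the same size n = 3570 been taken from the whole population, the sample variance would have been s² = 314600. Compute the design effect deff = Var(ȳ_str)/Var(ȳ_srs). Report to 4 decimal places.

Var(ȳ_str) = Σ Wₕ²(1−fₕ)sₕ²/nₕ with Wₕ = Nₕ/28984:
  Dept IV: (1325/28984)²·(1−52/1325)·65300/52 = 2.5213752
  Dept III: (14728/28984)²·(1−2619/14728)·55680/2619 = 4.5133513
  Dept II: (12931/28984)²·(1−899/12931)·396000/899 = 81.580955
  → Var(ȳ_str) = 88.615682.
Var(ȳ_srs) = (1 − 3570/28984)·314600/3570 = 77.268985.
deff = 88.615682 / 77.268985 = 1.1468.

1.1468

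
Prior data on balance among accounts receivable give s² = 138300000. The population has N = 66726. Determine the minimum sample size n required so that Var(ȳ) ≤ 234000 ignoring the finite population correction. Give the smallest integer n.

592

Without fpc, n₀ = s²/D = 138300000/234000 = 591.0256.
Rounding up, n = 592.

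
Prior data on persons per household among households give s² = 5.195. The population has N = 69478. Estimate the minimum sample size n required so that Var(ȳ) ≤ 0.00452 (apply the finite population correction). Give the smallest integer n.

Without fpc, n₀ = s²/D = 5.195/0.00452 = 1149.3363.
With fpc, (1 − n/N)·s²/n ≤ D requires n ≥ n₀/(1 + n₀/N) = 1149.3363/(1 + 1149.3363/69478) = 1130.6329.
Rounding up, n = 1131.

1131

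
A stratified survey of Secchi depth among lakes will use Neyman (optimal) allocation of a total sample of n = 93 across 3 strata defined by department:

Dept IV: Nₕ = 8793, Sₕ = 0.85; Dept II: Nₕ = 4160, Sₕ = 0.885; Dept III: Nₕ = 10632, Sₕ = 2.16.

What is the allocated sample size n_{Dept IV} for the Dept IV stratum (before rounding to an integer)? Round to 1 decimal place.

Neyman allocation: nₕ = n·NₕSₕ / Σⱼ NⱼSⱼ.
Σ NⱼSⱼ = 8793·0.85 + 4160·0.885 + 10632·2.16 = 34120.77.
n_{Dept IV} = 93·8793·0.85 / 34120.77 = 20.4.

20.4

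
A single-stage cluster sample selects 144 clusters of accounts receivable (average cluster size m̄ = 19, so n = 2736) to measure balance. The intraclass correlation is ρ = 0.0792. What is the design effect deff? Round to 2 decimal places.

deff = 1 + (19 − 1)·0.0792 = 1 + 1.4256 = 2.4256.

2.43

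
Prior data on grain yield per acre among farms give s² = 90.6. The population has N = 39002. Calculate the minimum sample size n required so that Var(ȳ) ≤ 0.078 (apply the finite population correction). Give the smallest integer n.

Without fpc, n₀ = s²/D = 90.6/0.078 = 1161.5385.
With fpc, (1 − n/N)·s²/n ≤ D requires n ≥ n₀/(1 + n₀/N) = 1161.5385/(1 + 1161.5385/39002) = 1127.9465.
Rounding up, n = 1128.

1128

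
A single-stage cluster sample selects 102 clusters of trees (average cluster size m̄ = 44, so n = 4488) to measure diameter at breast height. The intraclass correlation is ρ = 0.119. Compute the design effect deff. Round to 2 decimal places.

6.12

deff = 1 + (44 − 1)·0.119 = 1 + 5.117 = 6.117.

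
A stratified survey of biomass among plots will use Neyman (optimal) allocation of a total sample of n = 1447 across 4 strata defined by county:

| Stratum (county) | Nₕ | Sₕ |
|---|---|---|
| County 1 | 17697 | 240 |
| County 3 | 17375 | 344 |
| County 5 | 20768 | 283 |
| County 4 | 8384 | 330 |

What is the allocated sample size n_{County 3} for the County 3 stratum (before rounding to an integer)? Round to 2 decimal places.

458.37

Neyman allocation: nₕ = n·NₕSₕ / Σⱼ NⱼSⱼ.
Σ NⱼSⱼ = 17697·240 + 17375·344 + 20768·283 + 8384·330 = 1.8868344 × 10^7.
n_{County 3} = 1447·17375·344 / (1.8868344 × 10^7) = 458.37.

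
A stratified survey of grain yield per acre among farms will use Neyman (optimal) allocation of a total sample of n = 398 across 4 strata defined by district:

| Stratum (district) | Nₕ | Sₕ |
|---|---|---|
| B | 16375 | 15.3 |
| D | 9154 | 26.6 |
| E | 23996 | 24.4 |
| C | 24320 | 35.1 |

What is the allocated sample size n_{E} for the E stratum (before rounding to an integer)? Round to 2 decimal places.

Neyman allocation: nₕ = n·NₕSₕ / Σⱼ NⱼSⱼ.
Σ NⱼSⱼ = 16375·15.3 + 9154·26.6 + 23996·24.4 + 24320·35.1 = 1.9331683 × 10^6.
n_{E} = 398·23996·24.4 / (1.9331683 × 10^6) = 120.54.

120.54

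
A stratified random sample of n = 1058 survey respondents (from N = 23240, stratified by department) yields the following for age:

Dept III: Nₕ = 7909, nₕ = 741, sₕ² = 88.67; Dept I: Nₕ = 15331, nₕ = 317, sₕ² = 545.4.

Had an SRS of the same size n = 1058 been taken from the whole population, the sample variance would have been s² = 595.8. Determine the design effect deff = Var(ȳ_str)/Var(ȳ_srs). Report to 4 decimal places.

Var(ȳ_str) = Σ Wₕ²(1−fₕ)sₕ²/nₕ with Wₕ = Nₕ/23240:
  Dept III: (7909/23240)²·(1−741/7909)·88.67/741 = 0.012560468
  Dept I: (15331/23240)²·(1−317/15331)·545.4/317 = 0.73324738
  → Var(ȳ_str) = 0.74580785.
Var(ȳ_srs) = (1 − 1058/23240)·595.8/1058 = 0.53750116.
deff = 0.74580785 / 0.53750116 = 1.3875.

1.3875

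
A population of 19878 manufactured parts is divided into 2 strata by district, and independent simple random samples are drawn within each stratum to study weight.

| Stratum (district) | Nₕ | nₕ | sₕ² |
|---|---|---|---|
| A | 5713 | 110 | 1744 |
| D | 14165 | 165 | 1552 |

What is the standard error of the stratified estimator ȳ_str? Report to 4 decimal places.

2.4505

Var(ȳ_str) = Σₕ Wₕ²(1 − fₕ)sₕ²/nₕ with Wₕ = Nₕ/N, N = 19878.
A: Wₕ = 0.28740316; term = 0.28740316²·(1 − 0.01925433)·1744/110 = 1.2843792.
D: Wₕ = 0.71259684; term = 0.71259684²·(1 − 0.01164843)·1552/165 = 4.7207067.
Sum = 6.0050859.
SE = √(6.0050859) = 2.4505.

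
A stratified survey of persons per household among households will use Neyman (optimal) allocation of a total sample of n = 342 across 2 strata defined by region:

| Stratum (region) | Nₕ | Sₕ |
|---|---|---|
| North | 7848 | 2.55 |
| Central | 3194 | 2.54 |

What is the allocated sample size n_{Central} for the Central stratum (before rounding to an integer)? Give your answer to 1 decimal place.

98.7

Neyman allocation: nₕ = n·NₕSₕ / Σⱼ NⱼSⱼ.
Σ NⱼSⱼ = 7848·2.55 + 3194·2.54 = 28125.16.
n_{Central} = 342·3194·2.54 / 28125.16 = 98.7.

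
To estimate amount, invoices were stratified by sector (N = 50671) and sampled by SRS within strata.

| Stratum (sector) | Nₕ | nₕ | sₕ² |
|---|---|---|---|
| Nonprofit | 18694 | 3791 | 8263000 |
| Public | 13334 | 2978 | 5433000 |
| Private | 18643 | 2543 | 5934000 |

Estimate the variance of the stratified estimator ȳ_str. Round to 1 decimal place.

607.4

Var(ȳ_str) = Σₕ Wₕ²(1 − fₕ)sₕ²/nₕ with Wₕ = Nₕ/N, N = 50671.
Nonprofit: Wₕ = 0.36892897; term = 0.36892897²·(1 − 0.20279234)·8263000/3791 = 236.50534.
Public: Wₕ = 0.26314855; term = 0.26314855²·(1 − 0.22333883)·5433000/2978 = 98.11797.
Private: Wₕ = 0.36792248; term = 0.36792248²·(1 − 0.13640509)·5934000/2543 = 272.78715.
Sum = 607.41046.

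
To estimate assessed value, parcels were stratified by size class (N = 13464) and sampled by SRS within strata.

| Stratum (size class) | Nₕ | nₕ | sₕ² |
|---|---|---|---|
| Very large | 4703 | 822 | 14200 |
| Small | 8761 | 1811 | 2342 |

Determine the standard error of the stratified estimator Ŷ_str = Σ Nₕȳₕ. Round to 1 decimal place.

Var(Ŷ_str) = Σₕ Nₕ²(1 − fₕ)sₕ²/nₕ.
Very large: 4703²·(1 − 822/4703)·14200/822 = 3.1530812 × 10^8.
Small: 8761²·(1 − 1811/8761)·2342/1811 = 7.8742088 × 10^7.
Sum = 3.9405021 × 10^8.
SE = √(3.9405021 × 10^8) = 19850.7.

19850.7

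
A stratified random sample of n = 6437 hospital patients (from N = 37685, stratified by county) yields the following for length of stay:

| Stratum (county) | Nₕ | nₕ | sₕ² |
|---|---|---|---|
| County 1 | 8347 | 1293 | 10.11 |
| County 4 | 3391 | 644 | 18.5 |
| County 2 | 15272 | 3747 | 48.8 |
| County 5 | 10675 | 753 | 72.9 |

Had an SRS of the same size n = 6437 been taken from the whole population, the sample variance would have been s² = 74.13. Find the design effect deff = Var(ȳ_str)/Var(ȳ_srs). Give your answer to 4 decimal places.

0.9788

Var(ȳ_str) = Σ Wₕ²(1−fₕ)sₕ²/nₕ with Wₕ = Nₕ/37685:
  County 1: (8347/37685)²·(1−1293/8347)·10.11/1293 = 3.2417645 × 10^-4
  County 4: (3391/37685)²·(1−644/3391)·18.5/644 = 1.8842359 × 10^-4
  County 2: (15272/37685)²·(1−3747/15272)·48.8/3747 = 0.0016141204
  County 5: (10675/37685)²·(1−753/10675)·72.9/753 = 0.0072204226
  → Var(ȳ_str) = 0.009347143.
Var(ȳ_srs) = (1 − 6437/37685)·74.13/6437 = 0.0095491386.
deff = 0.009347143 / 0.0095491386 = 0.9788.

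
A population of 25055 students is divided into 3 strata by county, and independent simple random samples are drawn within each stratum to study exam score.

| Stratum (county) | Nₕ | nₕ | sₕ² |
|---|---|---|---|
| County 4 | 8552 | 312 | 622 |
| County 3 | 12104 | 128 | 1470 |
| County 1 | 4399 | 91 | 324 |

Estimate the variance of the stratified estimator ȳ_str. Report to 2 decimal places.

Var(ȳ_str) = Σₕ Wₕ²(1 − fₕ)sₕ²/nₕ with Wₕ = Nₕ/N, N = 25055.
County 4: Wₕ = 0.34132908; term = 0.34132908²·(1 − 0.03648269)·622/312 = 0.22379062.
County 3: Wₕ = 0.48309719; term = 0.48309719²·(1 − 0.01057502)·1470/128 = 2.6519129.
County 1: Wₕ = 0.17557374; term = 0.17557374²·(1 − 0.02068652)·324/91 = 0.10748416.
Sum = 2.9831877.

2.98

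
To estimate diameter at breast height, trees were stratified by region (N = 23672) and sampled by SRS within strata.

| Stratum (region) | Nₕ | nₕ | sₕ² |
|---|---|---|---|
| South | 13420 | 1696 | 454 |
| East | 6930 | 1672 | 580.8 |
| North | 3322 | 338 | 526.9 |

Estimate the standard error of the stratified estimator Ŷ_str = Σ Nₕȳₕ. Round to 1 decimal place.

Var(Ŷ_str) = Σₕ Nₕ²(1 − fₕ)sₕ²/nₕ.
South: 13420²·(1 − 1696/13420)·454/1696 = 4.2117087 × 10^7.
East: 6930²·(1 − 1672/6930)·580.8/1672 = 1.265739 × 10^7.
North: 3322²·(1 − 338/3322)·526.9/338 = 1.5452898 × 10^7.
Sum = 7.0227375 × 10^7.
SE = √(7.0227375 × 10^7) = 8380.2.

8380.2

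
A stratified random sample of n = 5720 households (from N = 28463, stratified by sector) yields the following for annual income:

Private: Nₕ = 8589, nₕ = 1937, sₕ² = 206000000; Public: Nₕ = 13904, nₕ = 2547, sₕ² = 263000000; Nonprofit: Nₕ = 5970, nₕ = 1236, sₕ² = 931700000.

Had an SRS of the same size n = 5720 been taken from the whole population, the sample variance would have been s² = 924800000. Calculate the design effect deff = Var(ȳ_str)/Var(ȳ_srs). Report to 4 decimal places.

Var(ȳ_str) = Σ Wₕ²(1−fₕ)sₕ²/nₕ with Wₕ = Nₕ/28463:
  Private: (8589/28463)²·(1−1937/8589)·206000000/1937 = 7500.1698
  Public: (13904/28463)²·(1−2547/13904)·263000000/2547 = 20126.527
  Nonprofit: (5970/28463)²·(1−1236/5970)·931700000/1236 = 26296.555
  → Var(ȳ_str) = 53923.252.
Var(ȳ_srs) = (1 − 5720/28463)·924800000/5720 = 129187.02.
deff = 53923.252 / 129187.02 = 0.4174.

0.4174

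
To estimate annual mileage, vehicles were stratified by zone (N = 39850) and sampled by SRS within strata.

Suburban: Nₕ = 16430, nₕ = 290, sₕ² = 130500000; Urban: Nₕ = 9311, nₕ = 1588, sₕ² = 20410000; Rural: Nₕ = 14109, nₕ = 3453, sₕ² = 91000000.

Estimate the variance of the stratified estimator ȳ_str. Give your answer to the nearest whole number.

78221

Var(ȳ_str) = Σₕ Wₕ²(1 − fₕ)sₕ²/nₕ with Wₕ = Nₕ/N, N = 39850.
Suburban: Wₕ = 0.41229611; term = 0.41229611²·(1 − 0.01765064)·130500000/290 = 75144.458.
Urban: Wₕ = 0.23365119; term = 0.23365119²·(1 − 0.17055096)·20410000/1588 = 581.99361.
Rural: Wₕ = 0.35405270; term = 0.35405270²·(1 − 0.24473740)·91000000/3453 = 2495.0463.
Sum = 78221.498.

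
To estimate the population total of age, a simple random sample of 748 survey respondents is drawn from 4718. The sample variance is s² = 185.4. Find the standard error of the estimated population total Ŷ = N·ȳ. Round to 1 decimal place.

2154.7

Var(Ŷ) = N²·Var(ȳ) = N²·(1 − n/N)·s²/n.
f = 748/4718 = 0.15854175; Var(ȳ) = 0.84145825·185.4/748 = 0.20856465.
Var(Ŷ) = 4718² · 0.20856465 = 4.6425498 × 10^6.
SE(Ŷ) = √(4.6425498 × 10^6) = 2154.7.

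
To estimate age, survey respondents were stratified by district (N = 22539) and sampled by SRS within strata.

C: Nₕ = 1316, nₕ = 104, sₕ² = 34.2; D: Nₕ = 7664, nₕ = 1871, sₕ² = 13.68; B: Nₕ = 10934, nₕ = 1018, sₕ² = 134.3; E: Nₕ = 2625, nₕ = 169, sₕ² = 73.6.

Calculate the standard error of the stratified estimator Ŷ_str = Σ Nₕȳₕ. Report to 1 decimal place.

4238.0

Var(Ŷ_str) = Σₕ Nₕ²(1 − fₕ)sₕ²/nₕ.
C: 1316²·(1 − 104/1316)·34.2/104 = 524506.98.
D: 7664²·(1 − 1871/7664)·13.68/1871 = 324617.06.
B: 10934²·(1 − 1018/10934)·134.3/1018 = 1.4303549 × 10^7.
E: 2625²·(1 − 169/2625)·73.6/169 = 2.8076876 × 10^6.
Sum = 1.7960361 × 10^7.
SE = √(1.7960361 × 10^7) = 4238.0.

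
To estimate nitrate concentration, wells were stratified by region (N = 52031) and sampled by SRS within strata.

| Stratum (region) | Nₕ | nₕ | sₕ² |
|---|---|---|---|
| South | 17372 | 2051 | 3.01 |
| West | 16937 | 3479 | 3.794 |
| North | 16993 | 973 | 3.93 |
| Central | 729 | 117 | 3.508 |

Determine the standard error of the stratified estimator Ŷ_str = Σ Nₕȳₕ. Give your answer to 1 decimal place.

1323.7

Var(Ŷ_str) = Σₕ Nₕ²(1 − fₕ)sₕ²/nₕ.
South: 17372²·(1 − 2051/17372)·3.01/2051 = 390604.97.
West: 16937²·(1 − 3479/16937)·3.794/3479 = 248576.41.
North: 16993²·(1 − 973/16993)·3.93/973 = 1.0995432 × 10^6.
Central: 729²·(1 − 117/729)·3.508/117 = 13376.814.
Sum = 1.7521014 × 10^6.
SE = √(1.7521014 × 10^6) = 1323.7.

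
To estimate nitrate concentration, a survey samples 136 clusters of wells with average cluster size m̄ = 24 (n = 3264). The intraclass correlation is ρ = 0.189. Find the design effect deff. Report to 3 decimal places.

5.347

deff = 1 + (24 − 1)·0.189 = 1 + 4.347 = 5.347.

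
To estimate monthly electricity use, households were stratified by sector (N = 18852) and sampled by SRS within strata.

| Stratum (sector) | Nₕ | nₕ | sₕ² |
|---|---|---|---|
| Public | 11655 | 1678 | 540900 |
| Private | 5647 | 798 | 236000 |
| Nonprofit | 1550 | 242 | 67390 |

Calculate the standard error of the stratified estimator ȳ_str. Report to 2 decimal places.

11.39

Var(ȳ_str) = Σₕ Wₕ²(1 − fₕ)sₕ²/nₕ with Wₕ = Nₕ/N, N = 18852.
Public: Wₕ = 0.61823679; term = 0.61823679²·(1 − 0.14397254)·540900/1678 = 105.46841.
Private: Wₕ = 0.29954381; term = 0.29954381²·(1 − 0.14131397)·236000/798 = 22.785797.
Nonprofit: Wₕ = 0.08221939; term = 0.08221939²·(1 − 0.15612903)·67390/242 = 1.5885638.
Sum = 129.84277.
SE = √(129.84277) = 11.39.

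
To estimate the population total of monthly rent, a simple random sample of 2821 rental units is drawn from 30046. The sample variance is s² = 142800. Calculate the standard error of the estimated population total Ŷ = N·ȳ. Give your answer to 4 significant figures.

203500

Var(Ŷ) = N²·Var(ȳ) = N²·(1 − n/N)·s²/n.
f = 2821/30046 = 0.09388937; Var(ȳ) = 0.90611063·142800/2821 = 45.867635.
Var(Ŷ) = 30046² · 45.867635 = 4.1407563 × 10^10.
SE(Ŷ) = √(4.1407563 × 10^10) = 203500.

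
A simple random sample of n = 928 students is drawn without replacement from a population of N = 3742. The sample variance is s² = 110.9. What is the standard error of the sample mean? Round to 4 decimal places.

0.2998

Under SRS without replacement, Var(ȳ) = (1 − f)·s²/n with f = n/N = 928/3742 = 0.24799572.
Var(ȳ) = (1 − 0.24799572)·110.9/928 = 0.75200428·0.11950431 = 0.089867752.
SE(ȳ) = √(0.089867752) = 0.2998.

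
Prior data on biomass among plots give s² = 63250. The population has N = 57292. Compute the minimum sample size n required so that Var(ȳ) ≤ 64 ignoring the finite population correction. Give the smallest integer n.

989

Without fpc, n₀ = s²/D = 63250/64 = 988.2812.
Rounding up, n = 989.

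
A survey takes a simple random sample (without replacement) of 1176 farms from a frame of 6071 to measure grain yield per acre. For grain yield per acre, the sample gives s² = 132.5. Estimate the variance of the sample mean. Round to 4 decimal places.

0.0908

Under SRS without replacement, Var(ȳ) = (1 − f)·s²/n with f = n/N = 1176/6071 = 0.19370779.
Var(ȳ) = (1 − 0.19370779)·132.5/1176 = 0.80629221·0.11267007 = 0.090844998.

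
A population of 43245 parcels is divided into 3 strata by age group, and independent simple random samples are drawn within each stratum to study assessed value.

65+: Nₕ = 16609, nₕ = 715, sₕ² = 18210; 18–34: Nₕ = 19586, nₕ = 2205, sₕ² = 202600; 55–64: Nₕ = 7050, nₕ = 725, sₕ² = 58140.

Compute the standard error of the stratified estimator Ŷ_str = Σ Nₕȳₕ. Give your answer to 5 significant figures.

Var(Ŷ_str) = Σₕ Nₕ²(1 − fₕ)sₕ²/nₕ.
65+: 16609²·(1 − 715/16609)·18210/715 = 6.7232707 × 10^9.
18–34: 19586²·(1 − 2205/19586)·202600/2205 = 3.1278892 × 10^10.
55–64: 7050²·(1 − 725/7050)·58140/725 = 3.5759107 × 10^9.
Sum = 4.1578073 × 10^10.
SE = √(4.1578073 × 10^10) = 203910.

203910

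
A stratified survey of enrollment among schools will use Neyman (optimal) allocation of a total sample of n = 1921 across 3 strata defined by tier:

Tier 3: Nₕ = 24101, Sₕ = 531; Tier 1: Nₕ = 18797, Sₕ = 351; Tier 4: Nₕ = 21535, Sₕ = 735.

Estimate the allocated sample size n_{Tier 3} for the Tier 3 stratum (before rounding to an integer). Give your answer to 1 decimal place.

Neyman allocation: nₕ = n·NₕSₕ / Σⱼ NⱼSⱼ.
Σ NⱼSⱼ = 24101·531 + 18797·351 + 21535·735 = 3.5223603 × 10^7.
n_{Tier 3} = 1921·24101·531 / (3.5223603 × 10^7) = 697.9.

697.9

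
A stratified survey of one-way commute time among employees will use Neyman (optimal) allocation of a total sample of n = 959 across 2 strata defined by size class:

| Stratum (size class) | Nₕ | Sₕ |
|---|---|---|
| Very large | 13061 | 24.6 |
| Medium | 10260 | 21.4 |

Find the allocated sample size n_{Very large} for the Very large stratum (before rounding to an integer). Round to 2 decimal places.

569.69

Neyman allocation: nₕ = n·NₕSₕ / Σⱼ NⱼSⱼ.
Σ NⱼSⱼ = 13061·24.6 + 10260·21.4 = 540864.6.
n_{Very large} = 959·13061·24.6 / 540864.6 = 569.69.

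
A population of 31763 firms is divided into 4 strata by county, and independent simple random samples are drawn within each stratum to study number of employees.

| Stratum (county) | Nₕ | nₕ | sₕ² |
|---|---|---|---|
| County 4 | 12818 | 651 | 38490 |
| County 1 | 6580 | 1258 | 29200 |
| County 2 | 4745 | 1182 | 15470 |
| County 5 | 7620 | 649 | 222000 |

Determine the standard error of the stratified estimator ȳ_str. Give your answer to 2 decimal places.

Var(ȳ_str) = Σₕ Wₕ²(1 − fₕ)sₕ²/nₕ with Wₕ = Nₕ/N, N = 31763.
County 4: Wₕ = 0.40355130; term = 0.40355130²·(1 − 0.05078795)·38490/651 = 9.1396101.
County 1: Wₕ = 0.20715927; term = 0.20715927²·(1 − 0.19118541)·29200/1258 = 0.80567511.
County 2: Wₕ = 0.14938765; term = 0.14938765²·(1 − 0.24910432)·15470/1182 = 0.21932182.
County 5: Wₕ = 0.23990177; term = 0.23990177²·(1 − 0.08517060)·222000/649 = 18.010066.
Sum = 28.174673.
SE = √(28.174673) = 5.31.

5.31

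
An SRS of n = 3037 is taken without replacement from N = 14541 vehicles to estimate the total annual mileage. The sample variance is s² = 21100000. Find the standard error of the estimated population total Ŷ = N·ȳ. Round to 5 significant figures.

1.0781 × 10^6

Var(Ŷ) = N²·Var(ȳ) = N²·(1 − n/N)·s²/n.
f = 3037/14541 = 0.20885771; Var(ȳ) = 0.79114229·21100000/3037 = 5496.5763.
Var(Ŷ) = 14541² · 5496.5763 = 1.1621998 × 10^12.
SE(Ŷ) = √(1.1621998 × 10^12) = 1.0781 × 10^6.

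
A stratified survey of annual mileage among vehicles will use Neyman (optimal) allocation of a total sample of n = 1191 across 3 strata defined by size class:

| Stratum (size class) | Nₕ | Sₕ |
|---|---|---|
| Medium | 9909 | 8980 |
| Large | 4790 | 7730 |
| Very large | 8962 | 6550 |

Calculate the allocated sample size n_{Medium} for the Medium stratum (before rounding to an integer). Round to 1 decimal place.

Neyman allocation: nₕ = n·NₕSₕ / Σⱼ NⱼSⱼ.
Σ NⱼSⱼ = 9909·8980 + 4790·7730 + 8962·6550 = 1.8471062 × 10^8.
n_{Medium} = 1191·9909·8980 / (1.8471062 × 10^8) = 573.8.

573.8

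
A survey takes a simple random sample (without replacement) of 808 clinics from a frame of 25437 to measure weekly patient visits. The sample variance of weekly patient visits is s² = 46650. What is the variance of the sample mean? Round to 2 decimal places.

55.90

Under SRS without replacement, Var(ȳ) = (1 − f)·s²/n with f = n/N = 808/25437 = 0.03176475.
Var(ȳ) = (1 − 0.03176475)·46650/808 = 0.96823525·57.735149 = 55.901206.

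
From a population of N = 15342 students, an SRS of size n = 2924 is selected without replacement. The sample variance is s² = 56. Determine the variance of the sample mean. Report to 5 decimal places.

Under SRS without replacement, Var(ȳ) = (1 − f)·s²/n with f = n/N = 2924/15342 = 0.19058793.
Var(ȳ) = (1 − 0.19058793)·56/2924 = 0.80941207·0.019151847 = 0.015501736.

0.01550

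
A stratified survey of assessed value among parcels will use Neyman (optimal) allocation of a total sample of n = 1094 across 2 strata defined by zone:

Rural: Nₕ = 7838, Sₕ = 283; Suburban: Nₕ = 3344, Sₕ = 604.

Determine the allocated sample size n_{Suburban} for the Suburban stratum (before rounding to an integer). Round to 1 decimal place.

521.4

Neyman allocation: nₕ = n·NₕSₕ / Σⱼ NⱼSⱼ.
Σ NⱼSⱼ = 7838·283 + 3344·604 = 4.23793 × 10^6.
n_{Suburban} = 1094·3344·604 / (4.23793 × 10^6) = 521.4.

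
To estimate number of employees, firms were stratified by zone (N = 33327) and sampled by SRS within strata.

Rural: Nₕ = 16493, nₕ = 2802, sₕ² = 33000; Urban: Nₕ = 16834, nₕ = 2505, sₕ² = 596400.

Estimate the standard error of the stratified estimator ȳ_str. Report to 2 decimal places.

Var(ȳ_str) = Σₕ Wₕ²(1 − fₕ)sₕ²/nₕ with Wₕ = Nₕ/N, N = 33327.
Rural: Wₕ = 0.49488403; term = 0.49488403²·(1 − 0.16989026)·33000/2802 = 2.3943531.
Urban: Wₕ = 0.50511597; term = 0.50511597²·(1 − 0.14880599)·596400/2505 = 51.705967.
Sum = 54.10032.
SE = √(54.10032) = 7.36.

7.36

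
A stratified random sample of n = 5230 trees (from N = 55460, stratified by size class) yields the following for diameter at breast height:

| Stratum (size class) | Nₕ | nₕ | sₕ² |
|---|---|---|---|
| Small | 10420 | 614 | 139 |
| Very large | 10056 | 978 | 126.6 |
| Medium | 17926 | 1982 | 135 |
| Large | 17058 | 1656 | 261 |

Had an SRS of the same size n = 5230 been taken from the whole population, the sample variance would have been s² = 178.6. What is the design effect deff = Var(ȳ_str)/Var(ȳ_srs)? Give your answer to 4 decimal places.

Var(ȳ_str) = Σ Wₕ²(1−fₕ)sₕ²/nₕ with Wₕ = Nₕ/55460:
  Small: (10420/55460)²·(1−614/10420)·139/614 = 0.0075204929
  Very large: (10056/55460)²·(1−978/10056)·126.6/978 = 0.0038419399
  Medium: (17926/55460)²·(1−1982/17926)·135/1982 = 0.0063292327
  Large: (17058/55460)²·(1−1656/17058)·261/1656 = 0.013462499
  → Var(ȳ_str) = 0.031154165.
Var(ȳ_srs) = (1 − 5230/55460)·178.6/5230 = 0.030928801.
deff = 0.031154165 / 0.030928801 = 1.0073.

1.0073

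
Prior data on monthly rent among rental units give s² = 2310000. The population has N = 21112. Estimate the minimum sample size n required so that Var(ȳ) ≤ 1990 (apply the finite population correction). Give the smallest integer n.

1101

Without fpc, n₀ = s²/D = 2310000/1990 = 1160.8040.
With fpc, (1 − n/N)·s²/n ≤ D requires n ≥ n₀/(1 + n₀/N) = 1160.8040/(1 + 1160.8040/21112) = 1100.3057.
Rounding up, n = 1101.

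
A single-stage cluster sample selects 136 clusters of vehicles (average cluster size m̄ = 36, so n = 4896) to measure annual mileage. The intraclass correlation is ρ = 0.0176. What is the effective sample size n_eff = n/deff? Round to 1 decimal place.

deff = 1 + (36 − 1)·0.0176 = 1 + 0.616 = 1.616.
n_eff = 4896 / 1.616 = 3029.7.

3029.7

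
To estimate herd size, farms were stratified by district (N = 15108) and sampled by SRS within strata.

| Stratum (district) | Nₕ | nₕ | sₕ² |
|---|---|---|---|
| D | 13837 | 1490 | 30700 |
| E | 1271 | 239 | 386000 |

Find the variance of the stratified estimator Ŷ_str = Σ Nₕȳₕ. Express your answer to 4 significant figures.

Var(Ŷ_str) = Σₕ Nₕ²(1 − fₕ)sₕ²/nₕ.
D: 13837²·(1 − 1490/13837)·30700/1490 = 3.520104 × 10^9.
E: 1271²·(1 − 239/1271)·386000/239 = 2.1184326 × 10^9.
Sum = 5.6385366 × 10^9.

5.639 × 10^9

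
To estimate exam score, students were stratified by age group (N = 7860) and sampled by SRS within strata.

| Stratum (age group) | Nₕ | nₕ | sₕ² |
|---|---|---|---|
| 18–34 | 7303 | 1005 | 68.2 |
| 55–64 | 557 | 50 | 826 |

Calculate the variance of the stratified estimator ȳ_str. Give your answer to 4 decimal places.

Var(ȳ_str) = Σₕ Wₕ²(1 − fₕ)sₕ²/nₕ with Wₕ = Nₕ/N, N = 7860.
18–34: Wₕ = 0.92913486; term = 0.92913486²·(1 − 0.13761468)·68.2/1005 = 0.05052161.
55–64: Wₕ = 0.07086514; term = 0.07086514²·(1 − 0.08976661)·826/50 = 0.07551411.
Sum = 0.12603572.

0.1260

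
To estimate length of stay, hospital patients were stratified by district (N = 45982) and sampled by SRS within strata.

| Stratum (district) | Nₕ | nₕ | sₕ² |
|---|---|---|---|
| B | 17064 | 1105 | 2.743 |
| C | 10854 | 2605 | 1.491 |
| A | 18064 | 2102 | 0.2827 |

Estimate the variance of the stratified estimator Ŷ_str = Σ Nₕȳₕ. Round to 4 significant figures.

Var(Ŷ_str) = Σₕ Nₕ²(1 − fₕ)sₕ²/nₕ.
B: 17064²·(1 − 1105/17064)·2.743/1105 = 676005.22.
C: 10854²·(1 − 2605/10854)·1.491/2605 = 51246.126.
A: 18064²·(1 − 2102/18064)·0.2827/2102 = 38778.797.
Sum = 766030.14.

766000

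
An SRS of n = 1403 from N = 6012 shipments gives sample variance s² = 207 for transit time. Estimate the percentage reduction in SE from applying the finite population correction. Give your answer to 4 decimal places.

12.4424

f = n/N = 1403/6012 = 0.23336660.
SE_no-fpc = √(s²/n) = 0.38411064; SE_fpc = √((1−f)s²/n) = 0.33631807.
Ratio = √(1−f) = 0.87557604. Reduction = 100·(1 − 0.87557604) = 12.4424%.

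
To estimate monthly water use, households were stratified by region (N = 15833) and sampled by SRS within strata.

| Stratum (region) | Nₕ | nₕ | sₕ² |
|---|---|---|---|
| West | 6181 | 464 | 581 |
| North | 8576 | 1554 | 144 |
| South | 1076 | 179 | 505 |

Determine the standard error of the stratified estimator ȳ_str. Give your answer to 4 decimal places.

0.4579

Var(ȳ_str) = Σₕ Wₕ²(1 − fₕ)sₕ²/nₕ with Wₕ = Nₕ/N, N = 15833.
West: Wₕ = 0.39038717; term = 0.39038717²·(1 − 0.07506876)·581/464 = 0.17650567.
North: Wₕ = 0.54165351; term = 0.54165351²·(1 − 0.18120336)·144/1554 = 0.022260281.
South: Wₕ = 0.06795933; term = 0.06795933²·(1 − 0.16635688)·505/179 = 0.010862171.
Sum = 0.20962812.
SE = √(0.20962812) = 0.4579.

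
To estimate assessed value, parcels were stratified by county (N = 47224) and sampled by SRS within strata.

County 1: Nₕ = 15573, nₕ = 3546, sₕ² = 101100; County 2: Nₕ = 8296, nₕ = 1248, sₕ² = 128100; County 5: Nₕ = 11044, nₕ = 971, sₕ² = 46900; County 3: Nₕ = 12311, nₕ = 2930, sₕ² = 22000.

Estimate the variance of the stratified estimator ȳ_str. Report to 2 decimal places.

Var(ȳ_str) = Σₕ Wₕ²(1 − fₕ)sₕ²/nₕ with Wₕ = Nₕ/N, N = 47224.
County 1: Wₕ = 0.32976876; term = 0.32976876²·(1 − 0.22770179)·101100/3546 = 2.394509.
County 2: Wₕ = 0.17567339; term = 0.17567339²·(1 − 0.15043394)·128100/1248 = 2.6911856.
County 5: Wₕ = 0.23386414; term = 0.23386414²·(1 − 0.08792104)·46900/971 = 2.4094244.
County 3: Wₕ = 0.26069372; term = 0.26069372²·(1 − 0.23799854)·22000/2930 = 0.38884094.
Sum = 7.8839599.

7.88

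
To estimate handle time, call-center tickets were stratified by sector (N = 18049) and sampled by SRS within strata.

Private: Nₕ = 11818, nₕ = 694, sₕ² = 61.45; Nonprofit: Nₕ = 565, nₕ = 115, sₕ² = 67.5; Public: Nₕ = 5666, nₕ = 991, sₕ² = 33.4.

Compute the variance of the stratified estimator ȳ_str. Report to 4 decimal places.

Var(ȳ_str) = Σₕ Wₕ²(1 − fₕ)sₕ²/nₕ with Wₕ = Nₕ/N, N = 18049.
Private: Wₕ = 0.65477312; term = 0.65477312²·(1 − 0.05872398)·61.45/694 = 0.03573231.
Nonprofit: Wₕ = 0.03130367; term = 0.03130367²·(1 − 0.20353982)·67.5/115 = 4.5810033 × 10^-4.
Public: Wₕ = 0.31392321; term = 0.31392321²·(1 − 0.17490293)·33.4/991 = 0.0027404678.
Sum = 0.038930878.

0.0389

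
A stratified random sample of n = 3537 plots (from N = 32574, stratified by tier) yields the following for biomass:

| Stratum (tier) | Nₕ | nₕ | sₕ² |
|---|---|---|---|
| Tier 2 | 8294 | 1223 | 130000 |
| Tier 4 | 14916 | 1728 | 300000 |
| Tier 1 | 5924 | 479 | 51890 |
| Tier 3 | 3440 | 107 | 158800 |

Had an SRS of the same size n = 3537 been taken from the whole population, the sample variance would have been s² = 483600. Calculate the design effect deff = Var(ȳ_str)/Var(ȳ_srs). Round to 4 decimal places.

Var(ȳ_str) = Σ Wₕ²(1−fₕ)sₕ²/nₕ with Wₕ = Nₕ/32574:
  Tier 2: (8294/32574)²·(1−1223/8294)·130000/1223 = 5.8751584
  Tier 4: (14916/32574)²·(1−1728/14916)·300000/1728 = 32.185973
  Tier 1: (5924/32574)²·(1−479/5924)·51890/479 = 3.2932061
  Tier 3: (3440/32574)²·(1−107/3440)·158800/107 = 16.036821
  → Var(ȳ_str) = 57.391159.
Var(ȳ_srs) = (1 − 3537/32574)·483600/3537 = 121.87984.
deff = 57.391159 / 121.87984 = 0.4709.

0.4709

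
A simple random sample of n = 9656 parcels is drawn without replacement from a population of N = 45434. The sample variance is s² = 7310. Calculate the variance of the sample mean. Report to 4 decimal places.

0.5961

Under SRS without replacement, Var(ȳ) = (1 − f)·s²/n with f = n/N = 9656/45434 = 0.21252806.
Var(ȳ) = (1 − 0.21252806)·7310/9656 = 0.78747194·0.75704225 = 0.59614953.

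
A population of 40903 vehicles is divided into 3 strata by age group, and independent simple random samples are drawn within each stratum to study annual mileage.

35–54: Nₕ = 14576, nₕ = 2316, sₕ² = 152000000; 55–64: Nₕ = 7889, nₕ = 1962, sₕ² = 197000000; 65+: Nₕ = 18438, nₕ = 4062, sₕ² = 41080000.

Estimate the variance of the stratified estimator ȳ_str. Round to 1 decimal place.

Var(ȳ_str) = Σₕ Wₕ²(1 − fₕ)sₕ²/nₕ with Wₕ = Nₕ/N, N = 40903.
35–54: Wₕ = 0.35635528; term = 0.35635528²·(1 − 0.15889133)·152000000/2316 = 7010.0891.
55–64: Wₕ = 0.19287094; term = 0.19287094²·(1 − 0.24870072)·197000000/1962 = 2806.1687.
65+: Wₕ = 0.45077378; term = 0.45077378²·(1 − 0.22030589)·41080000/4062 = 1602.2566.
Sum = 11418.514.

11418.5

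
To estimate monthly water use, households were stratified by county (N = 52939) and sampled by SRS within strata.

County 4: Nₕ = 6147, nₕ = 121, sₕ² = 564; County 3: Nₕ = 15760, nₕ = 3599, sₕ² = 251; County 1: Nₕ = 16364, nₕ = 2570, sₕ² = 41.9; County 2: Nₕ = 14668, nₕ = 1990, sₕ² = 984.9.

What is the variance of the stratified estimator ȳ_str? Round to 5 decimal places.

0.10053

Var(ȳ_str) = Σₕ Wₕ²(1 − fₕ)sₕ²/nₕ with Wₕ = Nₕ/N, N = 52939.
County 4: Wₕ = 0.11611477; term = 0.11611477²·(1 − 0.01968440)·564/121 = 0.061607645.
County 3: Wₕ = 0.29770113; term = 0.29770113²·(1 − 0.22836294)·251/3599 = 0.0047694237.
County 1: Wₕ = 0.30911049; term = 0.30911049²·(1 − 0.15705207)·41.9/2570 = 0.0013131342.
County 2: Wₕ = 0.27707361; term = 0.27707361²·(1 − 0.13566948)·984.9/1990 = 0.032840461.
Sum = 0.10053066.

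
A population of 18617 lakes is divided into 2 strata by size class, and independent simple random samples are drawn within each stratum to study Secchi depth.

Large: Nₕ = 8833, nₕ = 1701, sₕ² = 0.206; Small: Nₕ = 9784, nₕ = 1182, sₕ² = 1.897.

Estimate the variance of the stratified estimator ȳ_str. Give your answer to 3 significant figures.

Var(ȳ_str) = Σₕ Wₕ²(1 − fₕ)sₕ²/nₕ with Wₕ = Nₕ/N, N = 18617.
Large: Wₕ = 0.47445883; term = 0.47445883²·(1 − 0.19257330)·0.206/1701 = 2.2012181 × 10^-5.
Small: Wₕ = 0.52554117; term = 0.52554117²·(1 − 0.12080948)·1.897/1182 = 3.897143 × 10^-4.
Sum = 4.1172648 × 10^-4.

4.12 × 10^-4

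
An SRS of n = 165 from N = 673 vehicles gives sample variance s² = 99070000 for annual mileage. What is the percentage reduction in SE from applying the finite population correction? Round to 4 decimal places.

f = n/N = 165/673 = 0.24517088.
SE_no-fpc = √(s²/n) = 774.87047; SE_fpc = √((1−f)s²/n) = 673.21446.
Ratio = √(1−f) = 0.86880903. Reduction = 100·(1 − 0.86880903) = 13.1191%.

13.1191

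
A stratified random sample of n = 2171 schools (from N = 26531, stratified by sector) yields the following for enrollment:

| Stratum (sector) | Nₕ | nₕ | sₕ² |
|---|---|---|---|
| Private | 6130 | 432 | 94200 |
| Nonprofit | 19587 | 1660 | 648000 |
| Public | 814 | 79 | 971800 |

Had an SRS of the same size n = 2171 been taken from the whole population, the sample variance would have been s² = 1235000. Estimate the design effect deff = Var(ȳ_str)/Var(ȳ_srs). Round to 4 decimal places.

Var(ȳ_str) = Σ Wₕ²(1−fₕ)sₕ²/nₕ with Wₕ = Nₕ/26531:
  Private: (6130/26531)²·(1−432/6130)·94200/432 = 10.820388
  Nonprofit: (19587/26531)²·(1−1660/19587)·648000/1660 = 194.73106
  Public: (814/26531)²·(1−79/814)·971800/79 = 10.455729
  → Var(ȳ_str) = 216.00718.
Var(ȳ_srs) = (1 − 2171/26531)·1235000/2171 = 522.31296.
deff = 216.00718 / 522.31296 = 0.4136.

0.4136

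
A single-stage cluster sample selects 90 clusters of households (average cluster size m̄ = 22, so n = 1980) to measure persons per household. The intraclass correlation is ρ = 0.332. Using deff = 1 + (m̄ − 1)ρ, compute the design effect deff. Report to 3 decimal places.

deff = 1 + (22 − 1)·0.332 = 1 + 6.972 = 7.972.

7.972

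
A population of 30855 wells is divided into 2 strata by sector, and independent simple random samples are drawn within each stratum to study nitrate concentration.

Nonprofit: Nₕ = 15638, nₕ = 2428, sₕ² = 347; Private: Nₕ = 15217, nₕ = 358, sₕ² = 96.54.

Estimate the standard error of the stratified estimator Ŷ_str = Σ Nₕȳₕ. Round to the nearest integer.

9513

Var(Ŷ_str) = Σₕ Nₕ²(1 − fₕ)sₕ²/nₕ.
Nonprofit: 15638²·(1 − 2428/15638)·347/2428 = 2.9523295 × 10^7.
Private: 15217²·(1 − 358/15217)·96.54/358 = 6.0973748 × 10^7.
Sum = 9.0497043 × 10^7.
SE = √(9.0497043 × 10^7) = 9513.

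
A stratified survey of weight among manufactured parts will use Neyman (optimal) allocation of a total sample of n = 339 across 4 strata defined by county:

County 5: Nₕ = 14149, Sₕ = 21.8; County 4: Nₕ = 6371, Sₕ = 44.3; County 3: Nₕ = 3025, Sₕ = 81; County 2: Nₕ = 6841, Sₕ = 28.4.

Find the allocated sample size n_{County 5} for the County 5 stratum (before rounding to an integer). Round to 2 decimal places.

101.52

Neyman allocation: nₕ = n·NₕSₕ / Σⱼ NⱼSⱼ.
Σ NⱼSⱼ = 14149·21.8 + 6371·44.3 + 3025·81 + 6841·28.4 = 1.0299929 × 10^6.
n_{County 5} = 339·14149·21.8 / (1.0299929 × 10^6) = 101.52.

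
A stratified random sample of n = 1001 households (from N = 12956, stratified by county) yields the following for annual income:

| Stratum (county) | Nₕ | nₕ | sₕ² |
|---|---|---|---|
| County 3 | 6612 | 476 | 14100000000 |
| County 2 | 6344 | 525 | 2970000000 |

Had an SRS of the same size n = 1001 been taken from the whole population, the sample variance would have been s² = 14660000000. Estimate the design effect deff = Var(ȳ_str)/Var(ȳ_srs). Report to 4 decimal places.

Var(ȳ_str) = Σ Wₕ²(1−fₕ)sₕ²/nₕ with Wₕ = Nₕ/12956:
  County 3: (6612/12956)²·(1−476/6612)·14100000000/476 = 7.1595953 × 10^6
  County 2: (6344/12956)²·(1−525/6344)·2970000000/525 = 1.244133 × 10^6
  → Var(ȳ_str) = 8.4037283 × 10^6.
Var(ȳ_srs) = (1 − 1001/12956)·14660000000/1001 = 1.3513833 × 10^7.
deff = (8.4037283 × 10^6) / (1.3513833 × 10^7) = 0.6219.

0.6219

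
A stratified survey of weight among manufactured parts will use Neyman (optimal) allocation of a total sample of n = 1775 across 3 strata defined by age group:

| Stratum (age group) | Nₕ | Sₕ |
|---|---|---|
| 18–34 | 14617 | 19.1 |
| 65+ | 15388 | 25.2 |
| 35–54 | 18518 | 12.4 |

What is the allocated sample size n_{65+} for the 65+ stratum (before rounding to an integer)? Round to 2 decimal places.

Neyman allocation: nₕ = n·NₕSₕ / Σⱼ NⱼSⱼ.
Σ NⱼSⱼ = 14617·19.1 + 15388·25.2 + 18518·12.4 = 896585.5.
n_{65+} = 1775·15388·25.2 / 896585.5 = 767.70.

767.70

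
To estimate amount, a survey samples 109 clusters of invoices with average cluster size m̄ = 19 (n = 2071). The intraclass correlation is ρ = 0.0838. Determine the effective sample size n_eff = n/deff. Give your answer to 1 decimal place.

825.6

deff = 1 + (19 − 1)·0.0838 = 1 + 1.5084 = 2.5084.
n_eff = 2071 / 2.5084 = 825.6.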